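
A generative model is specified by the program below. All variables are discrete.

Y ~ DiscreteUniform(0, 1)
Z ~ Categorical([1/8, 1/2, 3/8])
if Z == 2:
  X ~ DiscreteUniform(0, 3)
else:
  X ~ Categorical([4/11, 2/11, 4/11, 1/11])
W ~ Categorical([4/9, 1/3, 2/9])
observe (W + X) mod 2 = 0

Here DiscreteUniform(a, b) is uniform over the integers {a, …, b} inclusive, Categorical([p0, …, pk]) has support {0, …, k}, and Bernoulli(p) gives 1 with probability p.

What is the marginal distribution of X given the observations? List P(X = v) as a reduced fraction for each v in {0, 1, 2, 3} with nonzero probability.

P(X=0) = 113/289, P(X=1) = 73/578, P(X=2) = 113/289, P(X=3) = 53/578

Enumerate traces; 36 have nonzero weight after conditioning:
  (Y=0, Z=0, X=0, W=0) weight 1/99
  (Y=0, Z=0, X=0, W=2) weight 1/198
  (Y=0, Z=0, X=1, W=1) weight 1/264
  (Y=0, Z=0, X=2, W=0) weight 1/99
  (Y=0, Z=0, X=2, W=2) weight 1/198
  (Y=0, Z=0, X=3, W=1) weight 1/528
  (Y=0, Z=1, X=0, W=0) weight 4/99
  (Y=0, Z=1, X=0, W=2) weight 2/99
  … 28 more
Group by X:
  weight(X=0) = 113/528
  weight(X=1) = 73/1056
  weight(X=2) = 113/528
  weight(X=3) = 53/1056
Total weight = 113/528 + 73/1056 + 113/528 + 53/1056 = 289/528
P(X=0 | obs) = 113/528 / 289/528 = 113/289
P(X=1 | obs) = 73/1056 / 289/528 = 73/578
P(X=2 | obs) = 113/528 / 289/528 = 113/289
P(X=3 | obs) = 53/1056 / 289/528 = 53/578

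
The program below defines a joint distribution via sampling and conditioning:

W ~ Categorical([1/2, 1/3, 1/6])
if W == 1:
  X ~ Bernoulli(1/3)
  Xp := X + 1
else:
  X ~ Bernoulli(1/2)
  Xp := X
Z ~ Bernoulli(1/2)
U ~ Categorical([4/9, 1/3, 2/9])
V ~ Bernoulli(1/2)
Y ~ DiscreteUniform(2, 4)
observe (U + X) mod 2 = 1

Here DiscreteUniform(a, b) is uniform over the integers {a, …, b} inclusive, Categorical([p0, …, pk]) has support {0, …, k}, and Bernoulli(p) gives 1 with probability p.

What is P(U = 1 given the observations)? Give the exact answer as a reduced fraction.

Enumerate traces; 108 have nonzero weight after conditioning:
  (W=0, X=0, Z=0, U=1, V=0, Y=2) weight 1/144
  (W=0, X=0, Z=0, U=1, V=0, Y=3) weight 1/144
  (W=0, X=0, Z=0, U=1, V=0, Y=4) weight 1/144
  (W=0, X=0, Z=0, U=1, V=1, Y=2) weight 1/144
  (W=0, X=0, Z=0, U=1, V=1, Y=3) weight 1/144
  (W=0, X=0, Z=0, U=1, V=1, Y=4) weight 1/144
  (W=0, X=0, Z=1, U=1, V=0, Y=2) weight 1/144
  (W=0, X=0, Z=1, U=1, V=0, Y=3) weight 1/144
  (W=0, X=1, Z=0, U=0, V=0, Y=2) weight 1/108
  (W=0, X=1, Z=0, U=2, V=0, Y=2) weight 1/216
  … 98 more
Group by U:
  weight(U=0) = 16/81
  weight(U=1) = 5/27
  weight(U=2) = 8/81
Total weight = 16/81 + 5/27 + 8/81 = 13/27
P(U=0 | obs) = 16/81 / 13/27 = 16/39
P(U=1 | obs) = 5/27 / 13/27 = 5/13
P(U=2 | obs) = 8/81 / 13/27 = 8/39

P(U = 1 | obs) = 5/13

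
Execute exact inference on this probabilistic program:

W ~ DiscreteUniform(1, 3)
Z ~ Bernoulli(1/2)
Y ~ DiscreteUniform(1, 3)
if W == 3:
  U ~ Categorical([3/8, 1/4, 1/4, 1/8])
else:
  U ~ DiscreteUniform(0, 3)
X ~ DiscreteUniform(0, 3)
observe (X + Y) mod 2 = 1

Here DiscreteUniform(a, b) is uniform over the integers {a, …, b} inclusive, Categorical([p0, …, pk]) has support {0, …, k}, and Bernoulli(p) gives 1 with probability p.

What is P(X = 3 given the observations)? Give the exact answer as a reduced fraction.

Enumerate traces; 144 have nonzero weight after conditioning:
  (W=1, Z=0, Y=1, U=0, X=0) weight 1/288
  (W=1, Z=0, Y=1, U=0, X=2) weight 1/288
  (W=1, Z=0, Y=1, U=1, X=0) weight 1/288
  (W=1, Z=0, Y=1, U=1, X=2) weight 1/288
  (W=1, Z=0, Y=1, U=2, X=0) weight 1/288
  (W=1, Z=0, Y=1, U=2, X=2) weight 1/288
  (W=1, Z=0, Y=1, U=3, X=0) weight 1/288
  (W=1, Z=0, Y=1, U=3, X=2) weight 1/288
  (W=1, Z=0, Y=2, U=0, X=1) weight 1/288
  (W=1, Z=0, Y=2, U=0, X=3) weight 1/288
  … 134 more
Group by X:
  weight(X=0) = 1/6
  weight(X=1) = 1/12
  weight(X=2) = 1/6
  weight(X=3) = 1/12
Total weight = 1/6 + 1/12 + 1/6 + 1/12 = 1/2
P(X=0 | obs) = 1/6 / 1/2 = 1/3
P(X=1 | obs) = 1/12 / 1/2 = 1/6
P(X=2 | obs) = 1/6 / 1/2 = 1/3
P(X=3 | obs) = 1/12 / 1/2 = 1/6

P(X = 3 | obs) = 1/6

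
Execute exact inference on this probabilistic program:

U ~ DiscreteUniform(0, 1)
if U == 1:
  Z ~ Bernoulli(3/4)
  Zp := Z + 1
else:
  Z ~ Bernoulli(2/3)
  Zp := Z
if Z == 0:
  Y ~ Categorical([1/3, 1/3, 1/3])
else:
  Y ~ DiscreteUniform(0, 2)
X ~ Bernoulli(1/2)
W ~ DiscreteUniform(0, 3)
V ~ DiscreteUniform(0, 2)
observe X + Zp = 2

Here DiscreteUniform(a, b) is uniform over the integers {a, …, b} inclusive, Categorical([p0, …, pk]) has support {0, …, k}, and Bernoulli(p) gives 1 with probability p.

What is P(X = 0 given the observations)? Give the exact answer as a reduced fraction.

P(X = 0 | obs) = 9/20

Enumerate traces; 108 have nonzero weight after conditioning:
  (U=0, Z=1, Y=0, X=1, W=0, V=0) weight 1/216
  (U=0, Z=1, Y=0, X=1, W=0, V=1) weight 1/216
  (U=0, Z=1, Y=0, X=1, W=0, V=2) weight 1/216
  (U=0, Z=1, Y=0, X=1, W=1, V=0) weight 1/216
  (U=0, Z=1, Y=0, X=1, W=1, V=1) weight 1/216
  (U=0, Z=1, Y=0, X=1, W=1, V=2) weight 1/216
  (U=0, Z=1, Y=0, X=1, W=2, V=0) weight 1/216
  (U=0, Z=1, Y=0, X=1, W=2, V=1) weight 1/216
  (U=1, Z=1, Y=0, X=0, W=0, V=0) weight 1/192
  … 99 more
Group by X:
  weight(X=0) = 3/16
  weight(X=1) = 11/48
Total weight = 3/16 + 11/48 = 5/12
P(X=0 | obs) = 3/16 / 5/12 = 9/20
P(X=1 | obs) = 11/48 / 5/12 = 11/20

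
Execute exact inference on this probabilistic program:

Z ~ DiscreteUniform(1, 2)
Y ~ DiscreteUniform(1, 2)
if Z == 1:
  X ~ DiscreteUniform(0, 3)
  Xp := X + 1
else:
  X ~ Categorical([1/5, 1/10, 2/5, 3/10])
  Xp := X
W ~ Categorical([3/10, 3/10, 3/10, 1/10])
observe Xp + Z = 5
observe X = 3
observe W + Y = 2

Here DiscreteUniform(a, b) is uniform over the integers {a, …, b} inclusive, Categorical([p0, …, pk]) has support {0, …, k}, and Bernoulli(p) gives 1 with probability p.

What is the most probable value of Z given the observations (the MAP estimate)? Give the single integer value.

Enumerate traces; 4 have nonzero weight after conditioning:
  (Z=1, Y=1, X=3, W=1) weight 3/160
  (Z=1, Y=2, X=3, W=0) weight 3/160
  (Z=2, Y=1, X=3, W=1) weight 9/400
  (Z=2, Y=2, X=3, W=0) weight 9/400
Group by Z:
  weight(Z=1) = 3/80
  weight(Z=2) = 9/200
Total weight = 3/80 + 9/200 = 33/400
P(Z=1 | obs) = 3/80 / 33/400 = 5/11
P(Z=2 | obs) = 9/200 / 33/400 = 6/11
argmax = 2

argmax_v P(Z = v | obs) = 2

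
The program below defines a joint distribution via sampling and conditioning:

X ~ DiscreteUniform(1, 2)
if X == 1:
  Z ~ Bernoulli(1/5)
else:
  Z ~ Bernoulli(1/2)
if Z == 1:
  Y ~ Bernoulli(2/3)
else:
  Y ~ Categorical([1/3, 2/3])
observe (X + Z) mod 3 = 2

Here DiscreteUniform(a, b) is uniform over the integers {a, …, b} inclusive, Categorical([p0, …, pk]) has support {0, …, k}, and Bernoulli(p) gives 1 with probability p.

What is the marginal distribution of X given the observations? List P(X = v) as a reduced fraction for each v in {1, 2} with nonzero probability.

P(X=1) = 2/7, P(X=2) = 5/7

Enumerate traces; 4 have nonzero weight after conditioning:
  (X=1, Z=1, Y=0) weight 1/30
  (X=1, Z=1, Y=1) weight 1/15
  (X=2, Z=0, Y=0) weight 1/12
  (X=2, Z=0, Y=1) weight 1/6
Group by X:
  weight(X=1) = 1/10
  weight(X=2) = 1/4
Total weight = 1/10 + 1/4 = 7/20
P(X=1 | obs) = 1/10 / 7/20 = 2/7
P(X=2 | obs) = 1/4 / 7/20 = 5/7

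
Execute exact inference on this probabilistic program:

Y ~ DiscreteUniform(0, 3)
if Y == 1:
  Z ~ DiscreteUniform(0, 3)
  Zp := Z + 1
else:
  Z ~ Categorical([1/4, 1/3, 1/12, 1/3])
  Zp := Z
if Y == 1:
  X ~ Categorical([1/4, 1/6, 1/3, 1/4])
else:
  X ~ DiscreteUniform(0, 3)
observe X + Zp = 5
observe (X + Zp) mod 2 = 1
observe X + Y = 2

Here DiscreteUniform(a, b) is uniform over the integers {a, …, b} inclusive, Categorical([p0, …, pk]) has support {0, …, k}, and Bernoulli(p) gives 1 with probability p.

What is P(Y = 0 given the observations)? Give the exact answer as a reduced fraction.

Enumerate traces; 2 have nonzero weight after conditioning:
  (Y=0, Z=3, X=2) weight 1/48
  (Y=1, Z=3, X=1) weight 1/96
Group by Y:
  weight(Y=0) = 1/48
  weight(Y=1) = 1/96
Total weight = 1/48 + 1/96 = 1/32
P(Y=0 | obs) = 1/48 / 1/32 = 2/3
P(Y=1 | obs) = 1/96 / 1/32 = 1/3

P(Y = 0 | obs) = 2/3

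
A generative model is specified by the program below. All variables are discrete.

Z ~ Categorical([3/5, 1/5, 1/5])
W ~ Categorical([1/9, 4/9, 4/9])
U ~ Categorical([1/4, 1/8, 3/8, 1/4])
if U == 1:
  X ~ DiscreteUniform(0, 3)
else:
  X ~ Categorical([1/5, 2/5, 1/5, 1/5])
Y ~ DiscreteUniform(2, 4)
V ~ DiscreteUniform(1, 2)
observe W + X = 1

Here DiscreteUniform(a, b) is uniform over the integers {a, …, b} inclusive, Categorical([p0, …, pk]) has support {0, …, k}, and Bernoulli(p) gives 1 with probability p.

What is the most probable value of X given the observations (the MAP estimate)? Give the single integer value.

Enumerate traces; 144 have nonzero weight after conditioning:
  (Z=0, W=0, U=0, X=1, Y=2, V=1) weight 1/900
  (Z=0, W=0, U=0, X=1, Y=2, V=2) weight 1/900
  (Z=0, W=0, U=0, X=1, Y=3, V=1) weight 1/900
  (Z=0, W=0, U=0, X=1, Y=3, V=2) weight 1/900
  (Z=0, W=0, U=0, X=1, Y=4, V=1) weight 1/900
  (Z=0, W=0, U=0, X=1, Y=4, V=2) weight 1/900
  (Z=0, W=0, U=1, X=1, Y=2, V=1) weight 1/2880
  (Z=0, W=0, U=1, X=1, Y=2, V=2) weight 1/2880
  (Z=0, W=1, U=0, X=0, Y=2, V=1) weight 1/450
  … 135 more
Group by X:
  weight(X=0) = 11/120
  weight(X=1) = 61/1440
Total weight = 11/120 + 61/1440 = 193/1440
P(X=0 | obs) = 11/120 / 193/1440 = 132/193
P(X=1 | obs) = 61/1440 / 193/1440 = 61/193
argmax = 0

argmax_v P(X = v | obs) = 0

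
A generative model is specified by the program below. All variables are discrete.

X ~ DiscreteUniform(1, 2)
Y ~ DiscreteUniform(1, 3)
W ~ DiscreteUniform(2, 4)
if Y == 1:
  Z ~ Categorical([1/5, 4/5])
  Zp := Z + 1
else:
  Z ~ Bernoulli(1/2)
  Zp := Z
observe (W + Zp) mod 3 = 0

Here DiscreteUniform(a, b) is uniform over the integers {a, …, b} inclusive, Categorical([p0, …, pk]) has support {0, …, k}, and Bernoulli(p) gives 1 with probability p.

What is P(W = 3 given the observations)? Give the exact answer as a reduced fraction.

Enumerate traces; 12 have nonzero weight after conditioning:
  (X=1, Y=1, W=2, Z=0) weight 1/90
  (X=1, Y=1, W=4, Z=1) weight 2/45
  (X=1, Y=2, W=2, Z=1) weight 1/36
  (X=1, Y=2, W=3, Z=0) weight 1/36
  (X=1, Y=3, W=2, Z=1) weight 1/36
  (X=1, Y=3, W=3, Z=0) weight 1/36
  (X=2, Y=1, W=2, Z=0) weight 1/90
  (X=2, Y=1, W=4, Z=1) weight 2/45
  … 4 more
Group by W:
  weight(W=2) = 2/15
  weight(W=3) = 1/9
  weight(W=4) = 4/45
Total weight = 2/15 + 1/9 + 4/45 = 1/3
P(W=2 | obs) = 2/15 / 1/3 = 2/5
P(W=3 | obs) = 1/9 / 1/3 = 1/3
P(W=4 | obs) = 4/45 / 1/3 = 4/15

P(W = 3 | obs) = 1/3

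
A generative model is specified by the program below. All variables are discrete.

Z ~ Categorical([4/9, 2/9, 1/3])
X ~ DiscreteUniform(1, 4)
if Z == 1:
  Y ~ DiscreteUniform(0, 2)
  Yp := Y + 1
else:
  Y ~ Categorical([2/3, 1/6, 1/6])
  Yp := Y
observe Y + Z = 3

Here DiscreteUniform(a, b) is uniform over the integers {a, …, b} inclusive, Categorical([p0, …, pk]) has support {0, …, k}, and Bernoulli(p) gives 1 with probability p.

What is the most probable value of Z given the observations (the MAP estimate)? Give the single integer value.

argmax_v P(Z = v | obs) = 1

Enumerate traces; 8 have nonzero weight after conditioning:
  (Z=1, X=1, Y=2) weight 1/54
  (Z=1, X=2, Y=2) weight 1/54
  (Z=1, X=3, Y=2) weight 1/54
  (Z=1, X=4, Y=2) weight 1/54
  (Z=2, X=1, Y=1) weight 1/72
  (Z=2, X=2, Y=1) weight 1/72
  (Z=2, X=3, Y=1) weight 1/72
  (Z=2, X=4, Y=1) weight 1/72
Group by Z:
  weight(Z=1) = 2/27
  weight(Z=2) = 1/18
Total weight = 2/27 + 1/18 = 7/54
P(Z=1 | obs) = 2/27 / 7/54 = 4/7
P(Z=2 | obs) = 1/18 / 7/54 = 3/7
argmax = 1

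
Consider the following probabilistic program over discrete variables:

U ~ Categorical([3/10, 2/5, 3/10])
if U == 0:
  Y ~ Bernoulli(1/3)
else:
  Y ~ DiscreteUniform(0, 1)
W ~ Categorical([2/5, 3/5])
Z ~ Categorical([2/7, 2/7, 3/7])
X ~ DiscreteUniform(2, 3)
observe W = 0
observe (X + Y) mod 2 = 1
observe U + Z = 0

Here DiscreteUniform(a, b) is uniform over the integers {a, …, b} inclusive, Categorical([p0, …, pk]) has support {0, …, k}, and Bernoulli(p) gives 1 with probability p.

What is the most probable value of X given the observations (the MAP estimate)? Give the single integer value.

Enumerate traces; 2 have nonzero weight after conditioning:
  (U=0, Y=0, W=0, Z=0, X=3) weight 2/175
  (U=0, Y=1, W=0, Z=0, X=2) weight 1/175
Group by X:
  weight(X=2) = 1/175
  weight(X=3) = 2/175
Total weight = 1/175 + 2/175 = 3/175
P(X=2 | obs) = 1/175 / 3/175 = 1/3
P(X=3 | obs) = 2/175 / 3/175 = 2/3
argmax = 3

argmax_v P(X = v | obs) = 3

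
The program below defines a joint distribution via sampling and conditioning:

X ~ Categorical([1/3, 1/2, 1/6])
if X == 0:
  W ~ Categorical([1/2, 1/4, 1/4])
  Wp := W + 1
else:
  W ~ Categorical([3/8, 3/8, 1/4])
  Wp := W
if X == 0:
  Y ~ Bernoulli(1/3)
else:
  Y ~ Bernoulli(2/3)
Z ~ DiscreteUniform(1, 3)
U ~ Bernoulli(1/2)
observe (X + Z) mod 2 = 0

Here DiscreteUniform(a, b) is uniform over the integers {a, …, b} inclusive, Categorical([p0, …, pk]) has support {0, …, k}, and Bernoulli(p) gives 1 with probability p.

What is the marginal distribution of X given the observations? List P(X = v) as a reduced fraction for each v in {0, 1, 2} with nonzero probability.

Enumerate traces; 48 have nonzero weight after conditioning:
  (X=0, W=0, Y=0, Z=2, U=0) weight 1/54
  (X=0, W=0, Y=0, Z=2, U=1) weight 1/54
  (X=0, W=0, Y=1, Z=2, U=0) weight 1/108
  (X=0, W=0, Y=1, Z=2, U=1) weight 1/108
  (X=0, W=1, Y=0, Z=2, U=0) weight 1/108
  (X=0, W=1, Y=0, Z=2, U=1) weight 1/108
  (X=0, W=1, Y=1, Z=2, U=0) weight 1/216
  (X=0, W=1, Y=1, Z=2, U=1) weight 1/216
  (X=1, W=0, Y=0, Z=1, U=0) weight 1/96
  (X=2, W=0, Y=0, Z=2, U=0) weight 1/288
  … 38 more
Group by X:
  weight(X=0) = 1/9
  weight(X=1) = 1/3
  weight(X=2) = 1/18
Total weight = 1/9 + 1/3 + 1/18 = 1/2
P(X=0 | obs) = 1/9 / 1/2 = 2/9
P(X=1 | obs) = 1/3 / 1/2 = 2/3
P(X=2 | obs) = 1/18 / 1/2 = 1/9

P(X=0) = 2/9, P(X=1) = 2/3, P(X=2) = 1/9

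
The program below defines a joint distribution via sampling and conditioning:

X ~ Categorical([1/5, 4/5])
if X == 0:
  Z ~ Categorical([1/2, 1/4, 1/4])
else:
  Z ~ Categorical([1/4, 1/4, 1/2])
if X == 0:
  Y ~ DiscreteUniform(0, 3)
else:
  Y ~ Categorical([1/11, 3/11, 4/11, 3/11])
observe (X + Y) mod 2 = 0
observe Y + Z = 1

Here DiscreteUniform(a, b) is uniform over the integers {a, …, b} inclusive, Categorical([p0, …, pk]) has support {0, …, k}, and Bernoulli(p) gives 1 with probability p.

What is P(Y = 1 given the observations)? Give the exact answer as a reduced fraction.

P(Y = 1 | obs) = 48/59

Enumerate traces; 2 have nonzero weight after conditioning:
  (X=0, Z=1, Y=0) weight 1/80
  (X=1, Z=0, Y=1) weight 3/55
Group by Y:
  weight(Y=0) = 1/80
  weight(Y=1) = 3/55
Total weight = 1/80 + 3/55 = 59/880
P(Y=0 | obs) = 1/80 / 59/880 = 11/59
P(Y=1 | obs) = 3/55 / 59/880 = 48/59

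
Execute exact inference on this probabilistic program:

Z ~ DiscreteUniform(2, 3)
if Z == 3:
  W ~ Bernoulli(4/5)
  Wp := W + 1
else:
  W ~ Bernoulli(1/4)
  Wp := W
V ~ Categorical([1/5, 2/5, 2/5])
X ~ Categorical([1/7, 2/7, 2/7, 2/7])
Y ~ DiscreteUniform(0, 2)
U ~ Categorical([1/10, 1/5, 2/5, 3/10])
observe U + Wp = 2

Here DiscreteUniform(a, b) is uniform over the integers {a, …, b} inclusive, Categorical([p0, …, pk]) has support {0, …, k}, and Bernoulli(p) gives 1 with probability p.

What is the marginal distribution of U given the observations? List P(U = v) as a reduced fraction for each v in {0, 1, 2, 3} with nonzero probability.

Enumerate traces; 144 have nonzero weight after conditioning:
  (Z=2, W=0, V=0, X=0, Y=0, U=2) weight 1/700
  (Z=2, W=0, V=0, X=0, Y=1, U=2) weight 1/700
  (Z=2, W=0, V=0, X=0, Y=2, U=2) weight 1/700
  (Z=2, W=0, V=0, X=1, Y=0, U=2) weight 1/350
  (Z=2, W=0, V=0, X=1, Y=1, U=2) weight 1/350
  (Z=2, W=0, V=0, X=1, Y=2, U=2) weight 1/350
  (Z=2, W=0, V=0, X=2, Y=0, U=2) weight 1/350
  (Z=2, W=0, V=0, X=2, Y=1, U=2) weight 1/350
  (Z=2, W=1, V=0, X=0, Y=0, U=1) weight 1/4200
  (Z=3, W=1, V=0, X=0, Y=0, U=0) weight 1/2625
  … 134 more
Group by U:
  weight(U=0) = 1/25
  weight(U=1) = 9/200
  weight(U=2) = 3/20
Total weight = 1/25 + 9/200 + 3/20 = 47/200
P(U=0 | obs) = 1/25 / 47/200 = 8/47
P(U=1 | obs) = 9/200 / 47/200 = 9/47
P(U=2 | obs) = 3/20 / 47/200 = 30/47

P(U=0) = 8/47, P(U=1) = 9/47, P(U=2) = 30/47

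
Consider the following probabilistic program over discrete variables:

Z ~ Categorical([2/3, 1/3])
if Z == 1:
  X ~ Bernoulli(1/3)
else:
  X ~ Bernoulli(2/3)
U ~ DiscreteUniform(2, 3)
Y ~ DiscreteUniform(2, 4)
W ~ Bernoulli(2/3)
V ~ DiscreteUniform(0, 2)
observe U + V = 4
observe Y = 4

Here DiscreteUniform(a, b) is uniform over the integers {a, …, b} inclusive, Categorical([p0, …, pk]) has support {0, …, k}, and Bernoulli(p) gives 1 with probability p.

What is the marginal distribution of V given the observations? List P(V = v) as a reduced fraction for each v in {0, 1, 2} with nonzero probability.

Enumerate traces; 16 have nonzero weight after conditioning:
  (Z=0, X=0, U=2, Y=4, W=0, V=2) weight 1/243
  (Z=0, X=0, U=2, Y=4, W=1, V=2) weight 2/243
  (Z=0, X=0, U=3, Y=4, W=0, V=1) weight 1/243
  (Z=0, X=0, U=3, Y=4, W=1, V=1) weight 2/243
  (Z=0, X=1, U=2, Y=4, W=0, V=2) weight 2/243
  (Z=0, X=1, U=2, Y=4, W=1, V=2) weight 4/243
  (Z=0, X=1, U=3, Y=4, W=0, V=1) weight 2/243
  (Z=0, X=1, U=3, Y=4, W=1, V=1) weight 4/243
  … 8 more
Group by V:
  weight(V=1) = 1/18
  weight(V=2) = 1/18
Total weight = 1/18 + 1/18 = 1/9
P(V=1 | obs) = 1/18 / 1/9 = 1/2
P(V=2 | obs) = 1/18 / 1/9 = 1/2

P(V=1) = 1/2, P(V=2) = 1/2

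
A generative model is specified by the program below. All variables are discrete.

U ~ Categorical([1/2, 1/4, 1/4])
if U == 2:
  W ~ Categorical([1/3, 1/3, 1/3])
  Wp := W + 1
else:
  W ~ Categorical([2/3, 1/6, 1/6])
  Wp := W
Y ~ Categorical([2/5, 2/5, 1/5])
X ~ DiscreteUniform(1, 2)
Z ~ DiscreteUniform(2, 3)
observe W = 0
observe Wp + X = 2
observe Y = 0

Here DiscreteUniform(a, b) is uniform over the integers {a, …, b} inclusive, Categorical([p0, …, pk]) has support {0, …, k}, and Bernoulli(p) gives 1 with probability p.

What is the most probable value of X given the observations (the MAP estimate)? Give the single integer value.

Enumerate traces; 6 have nonzero weight after conditioning:
  (U=0, W=0, Y=0, X=2, Z=2) weight 1/30
  (U=0, W=0, Y=0, X=2, Z=3) weight 1/30
  (U=1, W=0, Y=0, X=2, Z=2) weight 1/60
  (U=1, W=0, Y=0, X=2, Z=3) weight 1/60
  (U=2, W=0, Y=0, X=1, Z=2) weight 1/120
  (U=2, W=0, Y=0, X=1, Z=3) weight 1/120
Group by X:
  weight(X=1) = 1/60
  weight(X=2) = 1/10
Total weight = 1/60 + 1/10 = 7/60
P(X=1 | obs) = 1/60 / 7/60 = 1/7
P(X=2 | obs) = 1/10 / 7/60 = 6/7
argmax = 2

argmax_v P(X = v | obs) = 2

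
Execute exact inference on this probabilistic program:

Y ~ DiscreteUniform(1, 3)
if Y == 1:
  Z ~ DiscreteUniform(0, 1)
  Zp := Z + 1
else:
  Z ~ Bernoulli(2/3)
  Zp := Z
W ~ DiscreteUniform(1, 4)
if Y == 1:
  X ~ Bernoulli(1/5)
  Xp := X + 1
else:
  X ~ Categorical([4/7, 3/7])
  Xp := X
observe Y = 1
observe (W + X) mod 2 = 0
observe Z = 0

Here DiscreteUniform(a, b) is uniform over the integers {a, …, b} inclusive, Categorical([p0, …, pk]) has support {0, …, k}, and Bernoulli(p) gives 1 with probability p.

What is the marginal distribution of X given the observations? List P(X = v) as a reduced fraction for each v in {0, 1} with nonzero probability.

Enumerate traces; 4 have nonzero weight after conditioning:
  (Y=1, Z=0, W=1, X=1) weight 1/120
  (Y=1, Z=0, W=2, X=0) weight 1/30
  (Y=1, Z=0, W=3, X=1) weight 1/120
  (Y=1, Z=0, W=4, X=0) weight 1/30
Group by X:
  weight(X=0) = 1/15
  weight(X=1) = 1/60
Total weight = 1/15 + 1/60 = 1/12
P(X=0 | obs) = 1/15 / 1/12 = 4/5
P(X=1 | obs) = 1/60 / 1/12 = 1/5

P(X=0) = 4/5, P(X=1) = 1/5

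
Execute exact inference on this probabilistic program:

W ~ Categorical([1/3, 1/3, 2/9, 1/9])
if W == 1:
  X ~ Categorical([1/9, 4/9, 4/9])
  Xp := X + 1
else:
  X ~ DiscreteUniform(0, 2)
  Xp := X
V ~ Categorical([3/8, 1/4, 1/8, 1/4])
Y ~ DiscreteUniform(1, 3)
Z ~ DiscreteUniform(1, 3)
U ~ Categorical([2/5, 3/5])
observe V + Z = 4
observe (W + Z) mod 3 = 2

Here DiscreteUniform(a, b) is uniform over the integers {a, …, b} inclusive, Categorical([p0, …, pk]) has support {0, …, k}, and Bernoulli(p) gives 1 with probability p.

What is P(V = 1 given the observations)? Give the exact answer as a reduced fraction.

Enumerate traces; 72 have nonzero weight after conditioning:
  (W=0, X=0, V=2, Y=1, Z=2, U=0) weight 1/1620
  (W=0, X=0, V=2, Y=1, Z=2, U=1) weight 1/1080
  (W=0, X=0, V=2, Y=2, Z=2, U=0) weight 1/1620
  (W=0, X=0, V=2, Y=2, Z=2, U=1) weight 1/1080
  (W=0, X=0, V=2, Y=3, Z=2, U=0) weight 1/1620
  (W=0, X=0, V=2, Y=3, Z=2, U=1) weight 1/1080
  (W=0, X=1, V=2, Y=1, Z=2, U=0) weight 1/1620
  (W=0, X=1, V=2, Y=1, Z=2, U=1) weight 1/1080
  (W=1, X=0, V=3, Y=1, Z=1, U=0) weight 1/2430
  (W=2, X=0, V=1, Y=1, Z=3, U=0) weight 1/1215
  … 62 more
Group by V:
  weight(V=1) = 1/54
  weight(V=2) = 1/54
  weight(V=3) = 1/36
Total weight = 1/54 + 1/54 + 1/36 = 7/108
P(V=1 | obs) = 1/54 / 7/108 = 2/7
P(V=2 | obs) = 1/54 / 7/108 = 2/7
P(V=3 | obs) = 1/36 / 7/108 = 3/7

P(V = 1 | obs) = 2/7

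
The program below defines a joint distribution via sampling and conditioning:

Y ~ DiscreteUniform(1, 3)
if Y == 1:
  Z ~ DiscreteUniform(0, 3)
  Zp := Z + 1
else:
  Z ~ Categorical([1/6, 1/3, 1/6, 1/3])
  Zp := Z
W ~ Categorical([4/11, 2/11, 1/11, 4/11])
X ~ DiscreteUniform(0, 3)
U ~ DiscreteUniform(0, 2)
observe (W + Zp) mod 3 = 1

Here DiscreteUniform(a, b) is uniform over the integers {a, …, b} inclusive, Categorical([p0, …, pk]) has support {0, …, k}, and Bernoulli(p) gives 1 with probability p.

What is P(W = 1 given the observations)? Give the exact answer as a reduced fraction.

P(W = 1 | obs) = 30/149

Enumerate traces; 192 have nonzero weight after conditioning:
  (Y=1, Z=0, W=0, X=0, U=0) weight 1/396
  (Y=1, Z=0, W=0, X=0, U=1) weight 1/396
  (Y=1, Z=0, W=0, X=0, U=2) weight 1/396
  (Y=1, Z=0, W=0, X=1, U=0) weight 1/396
  (Y=1, Z=0, W=0, X=1, U=1) weight 1/396
  (Y=1, Z=0, W=0, X=1, U=2) weight 1/396
  (Y=1, Z=0, W=0, X=2, U=0) weight 1/396
  (Y=1, Z=0, W=0, X=2, U=1) weight 1/396
  (Y=1, Z=0, W=3, X=0, U=0) weight 1/396
  (Y=1, Z=1, W=2, X=0, U=0) weight 1/1584
  … 182 more
Group by W:
  weight(W=0) = 14/99
  weight(W=1) = 5/66
  weight(W=2) = 7/396
  weight(W=3) = 14/99
Total weight = 14/99 + 5/66 + 7/396 + 14/99 = 149/396
P(W=0 | obs) = 14/99 / 149/396 = 56/149
P(W=1 | obs) = 5/66 / 149/396 = 30/149
P(W=2 | obs) = 7/396 / 149/396 = 7/149
P(W=3 | obs) = 14/99 / 149/396 = 56/149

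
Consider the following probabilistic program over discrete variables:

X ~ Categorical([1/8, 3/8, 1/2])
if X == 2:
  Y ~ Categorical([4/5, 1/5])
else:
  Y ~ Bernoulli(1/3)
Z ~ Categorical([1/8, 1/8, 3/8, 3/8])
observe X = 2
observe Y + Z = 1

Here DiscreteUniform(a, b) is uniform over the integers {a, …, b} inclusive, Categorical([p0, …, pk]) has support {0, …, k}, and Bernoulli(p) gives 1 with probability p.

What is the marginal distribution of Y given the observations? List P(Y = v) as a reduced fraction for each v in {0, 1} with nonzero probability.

P(Y=0) = 4/5, P(Y=1) = 1/5

Enumerate traces; 2 have nonzero weight after conditioning:
  (X=2, Y=0, Z=1) weight 1/20
  (X=2, Y=1, Z=0) weight 1/80
Group by Y:
  weight(Y=0) = 1/20
  weight(Y=1) = 1/80
Total weight = 1/20 + 1/80 = 1/16
P(Y=0 | obs) = 1/20 / 1/16 = 4/5
P(Y=1 | obs) = 1/80 / 1/16 = 1/5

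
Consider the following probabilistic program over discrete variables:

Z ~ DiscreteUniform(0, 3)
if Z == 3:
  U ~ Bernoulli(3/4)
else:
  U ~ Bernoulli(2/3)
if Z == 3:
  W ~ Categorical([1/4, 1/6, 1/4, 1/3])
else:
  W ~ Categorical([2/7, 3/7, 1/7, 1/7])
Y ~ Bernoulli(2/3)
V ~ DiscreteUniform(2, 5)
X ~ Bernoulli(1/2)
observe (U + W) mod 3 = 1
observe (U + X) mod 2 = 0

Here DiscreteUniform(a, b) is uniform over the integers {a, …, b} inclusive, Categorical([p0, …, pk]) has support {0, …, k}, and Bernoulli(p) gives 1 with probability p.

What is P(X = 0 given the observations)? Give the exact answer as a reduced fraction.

Enumerate traces; 96 have nonzero weight after conditioning:
  (Z=0, U=0, W=1, Y=0, V=2, X=0) weight 1/672
  (Z=0, U=0, W=1, Y=0, V=3, X=0) weight 1/672
  (Z=0, U=0, W=1, Y=0, V=4, X=0) weight 1/672
  (Z=0, U=0, W=1, Y=0, V=5, X=0) weight 1/672
  (Z=0, U=0, W=1, Y=1, V=2, X=0) weight 1/336
  (Z=0, U=0, W=1, Y=1, V=3, X=0) weight 1/336
  (Z=0, U=0, W=1, Y=1, V=4, X=0) weight 1/336
  (Z=0, U=0, W=1, Y=1, V=5, X=0) weight 1/336
  (Z=0, U=1, W=0, Y=0, V=2, X=1) weight 1/504
  … 87 more
Group by X:
  weight(X=0) = 79/1344
  weight(X=1) = 145/896
Total weight = 79/1344 + 145/896 = 593/2688
P(X=0 | obs) = 79/1344 / 593/2688 = 158/593
P(X=1 | obs) = 145/896 / 593/2688 = 435/593

P(X = 0 | obs) = 158/593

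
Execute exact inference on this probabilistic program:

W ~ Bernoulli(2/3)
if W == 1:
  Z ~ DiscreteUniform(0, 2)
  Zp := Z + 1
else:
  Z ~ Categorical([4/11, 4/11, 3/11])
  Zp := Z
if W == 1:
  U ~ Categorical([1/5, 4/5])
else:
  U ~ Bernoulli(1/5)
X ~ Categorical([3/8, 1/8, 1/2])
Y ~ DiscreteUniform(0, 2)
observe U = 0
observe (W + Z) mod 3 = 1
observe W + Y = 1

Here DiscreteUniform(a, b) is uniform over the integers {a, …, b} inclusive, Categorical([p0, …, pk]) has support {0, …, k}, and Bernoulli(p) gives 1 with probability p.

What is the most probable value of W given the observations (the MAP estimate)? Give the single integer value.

Enumerate traces; 6 have nonzero weight after conditioning:
  (W=0, Z=1, U=0, X=0, Y=1) weight 2/165
  (W=0, Z=1, U=0, X=1, Y=1) weight 2/495
  (W=0, Z=1, U=0, X=2, Y=1) weight 8/495
  (W=1, Z=0, U=0, X=0, Y=0) weight 1/180
  (W=1, Z=0, U=0, X=1, Y=0) weight 1/540
  (W=1, Z=0, U=0, X=2, Y=0) weight 1/135
Group by W:
  weight(W=0) = 16/495
  weight(W=1) = 2/135
Total weight = 16/495 + 2/135 = 14/297
P(W=0 | obs) = 16/495 / 14/297 = 24/35
P(W=1 | obs) = 2/135 / 14/297 = 11/35
argmax = 0

argmax_v P(W = v | obs) = 0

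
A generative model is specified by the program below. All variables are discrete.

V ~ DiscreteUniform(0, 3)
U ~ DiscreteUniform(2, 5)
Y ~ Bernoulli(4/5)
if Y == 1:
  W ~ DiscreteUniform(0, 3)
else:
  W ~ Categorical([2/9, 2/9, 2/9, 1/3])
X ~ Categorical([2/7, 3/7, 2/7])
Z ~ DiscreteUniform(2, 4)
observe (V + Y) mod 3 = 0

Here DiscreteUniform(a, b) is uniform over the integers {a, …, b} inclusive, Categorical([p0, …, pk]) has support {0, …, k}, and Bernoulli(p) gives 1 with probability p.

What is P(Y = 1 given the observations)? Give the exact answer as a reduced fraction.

P(Y = 1 | obs) = 2/3

Enumerate traces; 432 have nonzero weight after conditioning:
  (V=0, U=2, Y=0, W=0, X=0, Z=2) weight 1/3780
  (V=0, U=2, Y=0, W=0, X=0, Z=3) weight 1/3780
  (V=0, U=2, Y=0, W=0, X=0, Z=4) weight 1/3780
  (V=0, U=2, Y=0, W=0, X=1, Z=2) weight 1/2520
  (V=0, U=2, Y=0, W=0, X=1, Z=3) weight 1/2520
  (V=0, U=2, Y=0, W=0, X=1, Z=4) weight 1/2520
  (V=0, U=2, Y=0, W=0, X=2, Z=2) weight 1/3780
  (V=0, U=2, Y=0, W=0, X=2, Z=3) weight 1/3780
  (V=2, U=2, Y=1, W=0, X=0, Z=2) weight 1/840
  … 423 more
Group by Y:
  weight(Y=0) = 1/10
  weight(Y=1) = 1/5
Total weight = 1/10 + 1/5 = 3/10
P(Y=0 | obs) = 1/10 / 3/10 = 1/3
P(Y=1 | obs) = 1/5 / 3/10 = 2/3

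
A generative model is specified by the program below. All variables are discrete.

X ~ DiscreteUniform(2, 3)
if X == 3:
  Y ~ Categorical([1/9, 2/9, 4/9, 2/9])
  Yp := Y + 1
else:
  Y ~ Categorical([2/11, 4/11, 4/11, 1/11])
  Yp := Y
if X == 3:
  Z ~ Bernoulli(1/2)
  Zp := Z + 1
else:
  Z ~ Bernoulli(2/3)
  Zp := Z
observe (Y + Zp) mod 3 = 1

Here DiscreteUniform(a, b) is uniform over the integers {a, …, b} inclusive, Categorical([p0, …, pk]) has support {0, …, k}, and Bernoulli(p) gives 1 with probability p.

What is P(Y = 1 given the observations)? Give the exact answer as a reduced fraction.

Enumerate traces; 6 have nonzero weight after conditioning:
  (X=2, Y=0, Z=1) weight 2/33
  (X=2, Y=1, Z=0) weight 2/33
  (X=2, Y=3, Z=1) weight 1/33
  (X=3, Y=0, Z=0) weight 1/36
  (X=3, Y=2, Z=1) weight 1/9
  (X=3, Y=3, Z=0) weight 1/18
Group by Y:
  weight(Y=0) = 35/396
  weight(Y=1) = 2/33
  weight(Y=2) = 1/9
  weight(Y=3) = 17/198
Total weight = 35/396 + 2/33 + 1/9 + 17/198 = 137/396
P(Y=0 | obs) = 35/396 / 137/396 = 35/137
P(Y=1 | obs) = 2/33 / 137/396 = 24/137
P(Y=2 | obs) = 1/9 / 137/396 = 44/137
P(Y=3 | obs) = 17/198 / 137/396 = 34/137

P(Y = 1 | obs) = 24/137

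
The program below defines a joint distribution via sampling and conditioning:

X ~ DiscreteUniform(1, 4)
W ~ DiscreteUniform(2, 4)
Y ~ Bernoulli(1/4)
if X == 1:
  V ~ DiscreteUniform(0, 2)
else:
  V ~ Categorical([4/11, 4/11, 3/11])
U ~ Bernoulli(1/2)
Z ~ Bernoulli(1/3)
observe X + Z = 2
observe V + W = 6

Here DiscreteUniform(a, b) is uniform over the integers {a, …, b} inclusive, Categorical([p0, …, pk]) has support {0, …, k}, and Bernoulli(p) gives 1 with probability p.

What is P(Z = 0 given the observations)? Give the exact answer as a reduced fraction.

Enumerate traces; 8 have nonzero weight after conditioning:
  (X=1, W=4, Y=0, V=2, U=0, Z=1) weight 1/288
  (X=1, W=4, Y=0, V=2, U=1, Z=1) weight 1/288
  (X=1, W=4, Y=1, V=2, U=0, Z=1) weight 1/864
  (X=1, W=4, Y=1, V=2, U=1, Z=1) weight 1/864
  (X=2, W=4, Y=0, V=2, U=0, Z=0) weight 1/176
  (X=2, W=4, Y=0, V=2, U=1, Z=0) weight 1/176
  (X=2, W=4, Y=1, V=2, U=0, Z=0) weight 1/528
  (X=2, W=4, Y=1, V=2, U=1, Z=0) weight 1/528
Group by Z:
  weight(Z=0) = 1/66
  weight(Z=1) = 1/108
Total weight = 1/66 + 1/108 = 29/1188
P(Z=0 | obs) = 1/66 / 29/1188 = 18/29
P(Z=1 | obs) = 1/108 / 29/1188 = 11/29

P(Z = 0 | obs) = 18/29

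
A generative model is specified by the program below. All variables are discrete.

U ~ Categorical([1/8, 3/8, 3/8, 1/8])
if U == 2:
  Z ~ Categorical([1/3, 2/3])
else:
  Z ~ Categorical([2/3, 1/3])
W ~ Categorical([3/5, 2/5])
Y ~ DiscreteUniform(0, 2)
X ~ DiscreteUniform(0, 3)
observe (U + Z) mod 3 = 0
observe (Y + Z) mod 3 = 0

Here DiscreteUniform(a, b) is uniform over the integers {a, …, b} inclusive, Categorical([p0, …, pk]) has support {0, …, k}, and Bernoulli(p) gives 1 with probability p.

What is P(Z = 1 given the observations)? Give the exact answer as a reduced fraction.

P(Z = 1 | obs) = 3/5

Enumerate traces; 24 have nonzero weight after conditioning:
  (U=0, Z=0, W=0, Y=0, X=0) weight 1/240
  (U=0, Z=0, W=0, Y=0, X=1) weight 1/240
  (U=0, Z=0, W=0, Y=0, X=2) weight 1/240
  (U=0, Z=0, W=0, Y=0, X=3) weight 1/240
  (U=0, Z=0, W=1, Y=0, X=0) weight 1/360
  (U=0, Z=0, W=1, Y=0, X=1) weight 1/360
  (U=0, Z=0, W=1, Y=0, X=2) weight 1/360
  (U=0, Z=0, W=1, Y=0, X=3) weight 1/360
  (U=2, Z=1, W=0, Y=2, X=0) weight 1/80
  … 15 more
Group by Z:
  weight(Z=0) = 1/18
  weight(Z=1) = 1/12
Total weight = 1/18 + 1/12 = 5/36
P(Z=0 | obs) = 1/18 / 5/36 = 2/5
P(Z=1 | obs) = 1/12 / 5/36 = 3/5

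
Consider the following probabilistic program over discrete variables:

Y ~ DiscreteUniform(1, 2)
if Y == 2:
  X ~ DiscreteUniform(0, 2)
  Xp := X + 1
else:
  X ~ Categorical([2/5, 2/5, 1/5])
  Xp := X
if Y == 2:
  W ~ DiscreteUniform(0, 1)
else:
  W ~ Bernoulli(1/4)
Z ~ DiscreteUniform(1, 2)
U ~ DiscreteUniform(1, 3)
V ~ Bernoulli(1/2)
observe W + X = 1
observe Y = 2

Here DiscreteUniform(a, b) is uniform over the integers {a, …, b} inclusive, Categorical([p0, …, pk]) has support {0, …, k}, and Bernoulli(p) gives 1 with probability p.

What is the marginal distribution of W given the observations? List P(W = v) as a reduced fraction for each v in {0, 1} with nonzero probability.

Enumerate traces; 24 have nonzero weight after conditioning:
  (Y=2, X=0, W=1, Z=1, U=1, V=0) weight 1/144
  (Y=2, X=0, W=1, Z=1, U=1, V=1) weight 1/144
  (Y=2, X=0, W=1, Z=1, U=2, V=0) weight 1/144
  (Y=2, X=0, W=1, Z=1, U=2, V=1) weight 1/144
  (Y=2, X=0, W=1, Z=1, U=3, V=0) weight 1/144
  (Y=2, X=0, W=1, Z=1, U=3, V=1) weight 1/144
  (Y=2, X=0, W=1, Z=2, U=1, V=0) weight 1/144
  (Y=2, X=0, W=1, Z=2, U=1, V=1) weight 1/144
  (Y=2, X=1, W=0, Z=1, U=1, V=0) weight 1/144
  … 15 more
Group by W:
  weight(W=0) = 1/12
  weight(W=1) = 1/12
Total weight = 1/12 + 1/12 = 1/6
P(W=0 | obs) = 1/12 / 1/6 = 1/2
P(W=1 | obs) = 1/12 / 1/6 = 1/2

P(W=0) = 1/2, P(W=1) = 1/2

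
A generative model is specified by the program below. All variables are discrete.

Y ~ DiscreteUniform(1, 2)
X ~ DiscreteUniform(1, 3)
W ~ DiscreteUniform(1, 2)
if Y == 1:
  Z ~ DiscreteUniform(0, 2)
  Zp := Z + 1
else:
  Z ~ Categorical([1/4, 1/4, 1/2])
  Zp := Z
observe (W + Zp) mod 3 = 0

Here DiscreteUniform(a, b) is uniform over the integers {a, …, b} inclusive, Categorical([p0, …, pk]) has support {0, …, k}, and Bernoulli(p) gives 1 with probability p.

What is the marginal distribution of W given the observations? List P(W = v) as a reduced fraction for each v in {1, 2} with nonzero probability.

Enumerate traces; 12 have nonzero weight after conditioning:
  (Y=1, X=1, W=1, Z=1) weight 1/36
  (Y=1, X=1, W=2, Z=0) weight 1/36
  (Y=1, X=2, W=1, Z=1) weight 1/36
  (Y=1, X=2, W=2, Z=0) weight 1/36
  (Y=1, X=3, W=1, Z=1) weight 1/36
  (Y=1, X=3, W=2, Z=0) weight 1/36
  (Y=2, X=1, W=1, Z=2) weight 1/24
  (Y=2, X=1, W=2, Z=1) weight 1/48
  … 4 more
Group by W:
  weight(W=1) = 5/24
  weight(W=2) = 7/48
Total weight = 5/24 + 7/48 = 17/48
P(W=1 | obs) = 5/24 / 17/48 = 10/17
P(W=2 | obs) = 7/48 / 17/48 = 7/17

P(W=1) = 10/17, P(W=2) = 7/17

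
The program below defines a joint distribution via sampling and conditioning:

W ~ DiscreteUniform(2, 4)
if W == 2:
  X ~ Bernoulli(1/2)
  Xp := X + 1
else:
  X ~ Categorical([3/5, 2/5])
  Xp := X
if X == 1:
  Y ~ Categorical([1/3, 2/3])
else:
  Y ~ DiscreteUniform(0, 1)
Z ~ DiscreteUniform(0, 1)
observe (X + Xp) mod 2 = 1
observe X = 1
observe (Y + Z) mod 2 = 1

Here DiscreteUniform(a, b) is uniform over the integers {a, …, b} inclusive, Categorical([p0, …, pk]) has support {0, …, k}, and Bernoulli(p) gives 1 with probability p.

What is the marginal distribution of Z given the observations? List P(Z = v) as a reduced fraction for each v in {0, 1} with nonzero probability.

Enumerate traces; 2 have nonzero weight after conditioning:
  (W=2, X=1, Y=0, Z=1) weight 1/36
  (W=2, X=1, Y=1, Z=0) weight 1/18
Group by Z:
  weight(Z=0) = 1/18
  weight(Z=1) = 1/36
Total weight = 1/18 + 1/36 = 1/12
P(Z=0 | obs) = 1/18 / 1/12 = 2/3
P(Z=1 | obs) = 1/36 / 1/12 = 1/3

P(Z=0) = 2/3, P(Z=1) = 1/3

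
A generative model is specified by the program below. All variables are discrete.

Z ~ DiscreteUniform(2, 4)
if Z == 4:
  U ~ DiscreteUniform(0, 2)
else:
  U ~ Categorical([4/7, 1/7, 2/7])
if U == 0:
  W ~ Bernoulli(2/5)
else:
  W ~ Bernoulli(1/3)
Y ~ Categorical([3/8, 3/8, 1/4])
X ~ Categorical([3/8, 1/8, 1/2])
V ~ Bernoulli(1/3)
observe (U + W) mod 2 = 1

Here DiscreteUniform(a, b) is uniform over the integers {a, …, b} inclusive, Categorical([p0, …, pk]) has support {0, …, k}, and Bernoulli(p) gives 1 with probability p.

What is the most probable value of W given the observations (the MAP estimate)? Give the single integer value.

Enumerate traces; 162 have nonzero weight after conditioning:
  (Z=2, U=0, W=1, Y=0, X=0, V=0) weight 1/140
  (Z=2, U=0, W=1, Y=0, X=0, V=1) weight 1/280
  (Z=2, U=0, W=1, Y=0, X=1, V=0) weight 1/420
  (Z=2, U=0, W=1, Y=0, X=1, V=1) weight 1/840
  (Z=2, U=0, W=1, Y=0, X=2, V=0) weight 1/105
  (Z=2, U=0, W=1, Y=0, X=2, V=1) weight 1/210
  (Z=2, U=0, W=1, Y=1, X=0, V=0) weight 1/140
  (Z=2, U=0, W=1, Y=1, X=0, V=1) weight 1/280
  (Z=2, U=1, W=0, Y=0, X=0, V=0) weight 1/336
  … 153 more
Group by W:
  weight(W=0) = 26/189
  weight(W=1) = 281/945
Total weight = 26/189 + 281/945 = 137/315
P(W=0 | obs) = 26/189 / 137/315 = 130/411
P(W=1 | obs) = 281/945 / 137/315 = 281/411
argmax = 1

argmax_v P(W = v | obs) = 1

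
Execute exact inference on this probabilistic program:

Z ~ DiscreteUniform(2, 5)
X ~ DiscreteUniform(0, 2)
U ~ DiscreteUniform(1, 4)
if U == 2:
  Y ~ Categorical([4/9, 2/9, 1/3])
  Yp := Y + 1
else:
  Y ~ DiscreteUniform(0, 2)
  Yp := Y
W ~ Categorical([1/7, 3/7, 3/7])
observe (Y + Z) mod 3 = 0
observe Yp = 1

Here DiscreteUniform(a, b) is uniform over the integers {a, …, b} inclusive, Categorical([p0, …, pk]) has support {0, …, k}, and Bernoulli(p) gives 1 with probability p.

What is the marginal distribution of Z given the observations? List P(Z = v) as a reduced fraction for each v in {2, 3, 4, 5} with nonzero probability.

Enumerate traces; 63 have nonzero weight after conditioning:
  (Z=2, X=0, U=1, Y=1, W=0) weight 1/1008
  (Z=2, X=0, U=1, Y=1, W=1) weight 1/336
  (Z=2, X=0, U=1, Y=1, W=2) weight 1/336
  (Z=2, X=0, U=3, Y=1, W=0) weight 1/1008
  (Z=2, X=0, U=3, Y=1, W=1) weight 1/336
  (Z=2, X=0, U=3, Y=1, W=2) weight 1/336
  (Z=2, X=0, U=4, Y=1, W=0) weight 1/1008
  (Z=2, X=0, U=4, Y=1, W=1) weight 1/336
  (Z=3, X=0, U=2, Y=0, W=0) weight 1/756
  (Z=5, X=0, U=1, Y=1, W=0) weight 1/1008
  … 53 more
Group by Z:
  weight(Z=2) = 1/16
  weight(Z=3) = 1/36
  weight(Z=5) = 1/16
Total weight = 1/16 + 1/36 + 1/16 = 11/72
P(Z=2 | obs) = 1/16 / 11/72 = 9/22
P(Z=3 | obs) = 1/36 / 11/72 = 2/11
P(Z=5 | obs) = 1/16 / 11/72 = 9/22

P(Z=2) = 9/22, P(Z=3) = 2/11, P(Z=5) = 9/22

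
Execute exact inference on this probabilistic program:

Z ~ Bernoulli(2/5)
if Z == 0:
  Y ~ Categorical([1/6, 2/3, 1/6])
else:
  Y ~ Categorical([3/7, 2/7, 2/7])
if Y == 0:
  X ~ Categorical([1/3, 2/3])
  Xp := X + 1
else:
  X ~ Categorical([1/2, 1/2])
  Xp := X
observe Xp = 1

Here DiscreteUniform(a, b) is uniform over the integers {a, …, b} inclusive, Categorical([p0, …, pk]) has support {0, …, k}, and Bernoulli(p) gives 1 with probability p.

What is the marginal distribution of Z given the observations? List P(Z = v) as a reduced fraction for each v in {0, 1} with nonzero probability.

Enumerate traces; 6 have nonzero weight after conditioning:
  (Z=0, Y=0, X=0) weight 1/30
  (Z=0, Y=1, X=1) weight 1/5
  (Z=0, Y=2, X=1) weight 1/20
  (Z=1, Y=0, X=0) weight 2/35
  (Z=1, Y=1, X=1) weight 2/35
  (Z=1, Y=2, X=1) weight 2/35
Group by Z:
  weight(Z=0) = 17/60
  weight(Z=1) = 6/35
Total weight = 17/60 + 6/35 = 191/420
P(Z=0 | obs) = 17/60 / 191/420 = 119/191
P(Z=1 | obs) = 6/35 / 191/420 = 72/191

P(Z=0) = 119/191, P(Z=1) = 72/191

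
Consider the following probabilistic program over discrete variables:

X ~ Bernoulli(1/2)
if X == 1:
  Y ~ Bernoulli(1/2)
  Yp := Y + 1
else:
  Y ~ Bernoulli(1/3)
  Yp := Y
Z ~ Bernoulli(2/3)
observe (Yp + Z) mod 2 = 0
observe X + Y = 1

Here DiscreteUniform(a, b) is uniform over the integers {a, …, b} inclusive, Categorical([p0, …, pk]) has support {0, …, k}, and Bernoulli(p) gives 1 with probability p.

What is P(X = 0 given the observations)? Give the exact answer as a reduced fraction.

Enumerate traces; 2 have nonzero weight after conditioning:
  (X=0, Y=1, Z=1) weight 1/9
  (X=1, Y=0, Z=1) weight 1/6
Group by X:
  weight(X=0) = 1/9
  weight(X=1) = 1/6
Total weight = 1/9 + 1/6 = 5/18
P(X=0 | obs) = 1/9 / 5/18 = 2/5
P(X=1 | obs) = 1/6 / 5/18 = 3/5

P(X = 0 | obs) = 2/5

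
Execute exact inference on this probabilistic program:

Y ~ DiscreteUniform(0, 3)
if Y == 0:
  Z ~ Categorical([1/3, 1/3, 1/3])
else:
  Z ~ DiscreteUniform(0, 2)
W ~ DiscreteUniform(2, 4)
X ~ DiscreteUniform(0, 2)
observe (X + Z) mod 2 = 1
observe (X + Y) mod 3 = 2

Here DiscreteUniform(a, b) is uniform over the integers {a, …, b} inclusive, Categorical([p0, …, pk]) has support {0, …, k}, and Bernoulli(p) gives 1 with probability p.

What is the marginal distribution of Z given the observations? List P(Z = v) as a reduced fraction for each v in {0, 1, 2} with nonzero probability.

Enumerate traces; 15 have nonzero weight after conditioning:
  (Y=0, Z=1, W=2, X=2) weight 1/108
  (Y=0, Z=1, W=3, X=2) weight 1/108
  (Y=0, Z=1, W=4, X=2) weight 1/108
  (Y=1, Z=0, W=2, X=1) weight 1/108
  (Y=1, Z=0, W=3, X=1) weight 1/108
  (Y=1, Z=0, W=4, X=1) weight 1/108
  (Y=1, Z=2, W=2, X=1) weight 1/108
  (Y=1, Z=2, W=3, X=1) weight 1/108
  … 7 more
Group by Z:
  weight(Z=0) = 1/36
  weight(Z=1) = 1/12
  weight(Z=2) = 1/36
Total weight = 1/36 + 1/12 + 1/36 = 5/36
P(Z=0 | obs) = 1/36 / 5/36 = 1/5
P(Z=1 | obs) = 1/12 / 5/36 = 3/5
P(Z=2 | obs) = 1/36 / 5/36 = 1/5

P(Z=0) = 1/5, P(Z=1) = 3/5, P(Z=2) = 1/5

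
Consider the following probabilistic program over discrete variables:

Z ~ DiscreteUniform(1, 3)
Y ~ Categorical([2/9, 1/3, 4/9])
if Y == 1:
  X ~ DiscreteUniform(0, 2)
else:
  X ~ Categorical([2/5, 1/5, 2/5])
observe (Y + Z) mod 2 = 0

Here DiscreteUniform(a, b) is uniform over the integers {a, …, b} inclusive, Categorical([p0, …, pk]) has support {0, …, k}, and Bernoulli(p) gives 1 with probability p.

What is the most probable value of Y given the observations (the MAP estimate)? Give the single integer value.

Enumerate traces; 12 have nonzero weight after conditioning:
  (Z=1, Y=1, X=0) weight 1/27
  (Z=1, Y=1, X=1) weight 1/27
  (Z=1, Y=1, X=2) weight 1/27
  (Z=2, Y=0, X=0) weight 4/135
  (Z=2, Y=0, X=1) weight 2/135
  (Z=2, Y=0, X=2) weight 4/135
  (Z=2, Y=2, X=0) weight 8/135
  (Z=2, Y=2, X=1) weight 4/135
  … 4 more
Group by Y:
  weight(Y=0) = 2/27
  weight(Y=1) = 2/9
  weight(Y=2) = 4/27
Total weight = 2/27 + 2/9 + 4/27 = 4/9
P(Y=0 | obs) = 2/27 / 4/9 = 1/6
P(Y=1 | obs) = 2/9 / 4/9 = 1/2
P(Y=2 | obs) = 4/27 / 4/9 = 1/3
argmax = 1

argmax_v P(Y = v | obs) = 1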